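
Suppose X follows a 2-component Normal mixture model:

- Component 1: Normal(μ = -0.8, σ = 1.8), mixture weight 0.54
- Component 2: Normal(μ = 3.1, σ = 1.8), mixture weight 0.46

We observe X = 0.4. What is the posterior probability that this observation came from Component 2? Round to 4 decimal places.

0.2567

Posterior ∝ prior × likelihood, so P(k | x) ∝ π_k f_k(x); normalise over all components.
Normal densities:
  f_1 = 0.177471
  f_2 = 0.0719542
Unnormalised posteriors:
  π_1·f_1 = 0.54 × 0.177471 = 0.0958344
  π_2·f_2 = 0.46 × 0.0719542 = 0.0330989
Sum: 0.0958344 + 0.0330989 = 0.128933
P(Component 2 | x) ≈ 0.2567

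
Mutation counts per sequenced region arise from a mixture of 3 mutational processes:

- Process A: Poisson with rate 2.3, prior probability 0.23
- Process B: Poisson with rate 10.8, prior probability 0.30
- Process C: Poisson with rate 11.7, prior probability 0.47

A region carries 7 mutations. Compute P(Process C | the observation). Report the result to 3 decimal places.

By Bayes' theorem, P(k | x) = P(Z=k) f_k(x) / Σ_j P(Z=j) f_j(x).
Poisson probabilities:
  f_A = 0.00677309
  f_B = 0.0693674
  f_C = 0.0493884
Multiply by the mixture weights:
  P(Z=A)·f_A = 0.23 × 0.00677309 = 0.00155781
  P(Z=B)·f_B = 0.30 × 0.0693674 = 0.0208102
  P(Z=C)·f_C = 0.47 × 0.0493884 = 0.0232126
Evidence: 0.00155781 + 0.0208102 + 0.0232126 = 0.0455806
P(Process C | the observation) ≈ 0.509

0.509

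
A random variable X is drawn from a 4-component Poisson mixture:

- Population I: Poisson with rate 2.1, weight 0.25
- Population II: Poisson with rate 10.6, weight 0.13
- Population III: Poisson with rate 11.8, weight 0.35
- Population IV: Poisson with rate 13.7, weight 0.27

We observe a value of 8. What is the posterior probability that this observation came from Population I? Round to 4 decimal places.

0.0061

P(component k | x) = w_k·f_k(x) / marginal(x), where marginal(x) = Σ_j w_j·f_j(x).
Poisson probabilities:
  p_I = e^(−2.1)·2.1^8/8! = 0.00114872
  p_II = e^(−10.6)·10.6^8/8! = 0.0984929
  p_III = e^(−11.8)·11.8^8/8! = 0.0699617
  p_IV = e^(−13.7)·13.7^8/8! = 0.0345469
Prior × likelihood for each component:
  w_I·p_I = 0.25 × 0.00114872 = 0.000287181
  w_II·p_II = 0.13 × 0.0984929 = 0.0128041
  w_III·p_III = 0.35 × 0.0699617 = 0.0244866
  w_IV·p_IV = 0.27 × 0.0345469 = 0.00932767
Denominator: 0.000287181 + 0.0128041 + 0.0244866 + 0.00932767 = 0.0469055
Responsibility of Population I: 0.000287181 / 0.0469055 ≈ 0.0061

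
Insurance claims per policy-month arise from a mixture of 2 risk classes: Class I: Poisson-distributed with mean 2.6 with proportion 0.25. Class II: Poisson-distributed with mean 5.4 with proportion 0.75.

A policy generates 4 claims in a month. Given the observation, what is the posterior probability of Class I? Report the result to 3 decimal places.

0.228

P(component k | x) = w_k·f_k(x) / marginal(x), where marginal(x) = Σ_j w_j·f_j(x).
Evaluate each component's likelihood at the observed value:
  p_I = e^(−2.6)·2.6^4/4! = 0.141422
  p_II = e^(−5.4)·5.4^4/4! = 0.16002
Multiply by the mixture weights:
  w_I·p_I = 0.25 × 0.141422 = 0.0353555
  w_II·p_II = 0.75 × 0.16002 = 0.120015
Denominator: 0.0353555 + 0.120015 = 0.15537
P(Class I | the observation) = 0.0353555 / 0.15537 ≈ 0.228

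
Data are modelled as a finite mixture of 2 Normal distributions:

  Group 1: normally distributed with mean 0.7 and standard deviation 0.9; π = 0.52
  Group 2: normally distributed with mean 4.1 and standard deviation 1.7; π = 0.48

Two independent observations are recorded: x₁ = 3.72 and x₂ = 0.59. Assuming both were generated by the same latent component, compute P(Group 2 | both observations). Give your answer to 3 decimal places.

The responsibility of component k is π_k f_k(x) divided by Σ_j π_j f_j(x).
Since both observations come from the same component, the likelihood for component k is f_k(x₁)·f_k(x₂).
  p_1 = [0.0015909] × [0.439971] = 0.00069995
  p_2 = [0.228882] × [0.0278458] = 0.0063734
Unnormalised posteriors:
  π_1·p_1 = 0.52 × 0.00069995 = 0.000363974
  π_2·p_2 = 0.48 × 0.0063734 = 0.00305923
Marginal: 0.000363974 + 0.00305923 = 0.00342321
Responsibility of Group 2: 0.00305923 / 0.00342321 ≈ 0.894

0.894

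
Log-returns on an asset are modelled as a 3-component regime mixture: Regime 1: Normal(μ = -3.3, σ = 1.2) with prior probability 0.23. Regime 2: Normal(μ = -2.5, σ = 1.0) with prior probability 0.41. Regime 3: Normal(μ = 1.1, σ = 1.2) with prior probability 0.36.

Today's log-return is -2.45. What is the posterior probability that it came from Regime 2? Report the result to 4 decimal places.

0.7281

By Bayes' theorem, P(k | x) = π_k f_k(x) / Σ_j π_j f_j(x).
Evaluate each component's likelihood at the observed value:
  L_1 = (1/(1.2·√(2π)))·exp(−(-2.45−-3.3)²/(2·1.2²)) = 0.332452·exp(-0.25087) = 0.258689
  L_2 = (1/(1.0·√(2π)))·exp(−(-2.45−-2.5)²/(2·1.0²)) = 0.398942·exp(-0.00125) = 0.398444
  L_3 = (1/(1.2·√(2π)))·exp(−(-2.45−1.1)²/(2·1.2²)) = 0.332452·exp(-4.37587) = 0.00418132
Multiply by the mixture weights:
  π_1·L_1 = 0.23 × 0.258689 = 0.0594985
  π_2·L_2 = 0.41 × 0.398444 = 0.163362
  π_3·L_3 = 0.36 × 0.00418132 = 0.00150528
Sum: 0.0594985 + 0.163362 + 0.00150528 = 0.224366
P(Regime 2 | data) ≈ 0.7281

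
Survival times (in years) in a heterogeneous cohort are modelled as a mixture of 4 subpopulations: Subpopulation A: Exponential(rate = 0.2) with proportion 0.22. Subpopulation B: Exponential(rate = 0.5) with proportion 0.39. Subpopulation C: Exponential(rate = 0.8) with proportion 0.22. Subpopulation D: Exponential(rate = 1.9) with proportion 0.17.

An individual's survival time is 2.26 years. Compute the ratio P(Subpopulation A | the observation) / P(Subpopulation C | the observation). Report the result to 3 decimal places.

0.970

Since P(k|x) ∝ π_k f_k(x), the posterior odds are π_i f_i(x) / (π_j f_j(x)).
Evaluate each component's likelihood at the observed value:
  f_A = 0.2·e^(−0.2·2.26) = 0.2·e^(−0.4520) = 0.127271
  f_B = 0.5·e^(−0.5·2.26) = 0.5·e^(−1.1300) = 0.161517
  f_C = 0.8·e^(−0.8·2.26) = 0.8·e^(−1.8080) = 0.131185
  f_D = 1.9·e^(−1.9·2.26) = 1.9·e^(−4.2940) = 0.0259354
Odds = (0.22/0.22) × (0.127271/0.131185) = 1 × 0.97016 ≈ 0.970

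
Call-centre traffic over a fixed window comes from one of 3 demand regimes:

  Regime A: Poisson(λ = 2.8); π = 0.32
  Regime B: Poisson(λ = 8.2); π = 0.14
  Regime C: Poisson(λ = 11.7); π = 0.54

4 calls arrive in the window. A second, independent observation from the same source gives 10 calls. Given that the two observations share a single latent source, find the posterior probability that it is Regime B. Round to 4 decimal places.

0.6482

Apply Bayes' rule: the posterior for each component is proportional to its prior times its likelihood at x.
Since both observations come from the same component, the likelihood for component k is f_k(x₁)·f_k(x₂).
  L_A = [0.155739] × [0.000496355] = 7.73017e-05
  L_B = [0.0517404] × [0.104031] = 0.00538258
  L_C = [0.0064757] × [0.109863] = 0.000711438
Unnormalised posteriors:
  π_A·L_A = 0.32 × 7.73017e-05 = 2.47365e-05
  π_B·L_B = 0.14 × 0.00538258 = 0.000753561
  π_C·L_C = 0.54 × 0.000711438 = 0.000384176
Sum: 2.47365e-05 + 0.000753561 + 0.000384176 = 0.00116247
P(Regime B | x₁, x₂) = 0.000753561 / 0.00116247 ≈ 0.6482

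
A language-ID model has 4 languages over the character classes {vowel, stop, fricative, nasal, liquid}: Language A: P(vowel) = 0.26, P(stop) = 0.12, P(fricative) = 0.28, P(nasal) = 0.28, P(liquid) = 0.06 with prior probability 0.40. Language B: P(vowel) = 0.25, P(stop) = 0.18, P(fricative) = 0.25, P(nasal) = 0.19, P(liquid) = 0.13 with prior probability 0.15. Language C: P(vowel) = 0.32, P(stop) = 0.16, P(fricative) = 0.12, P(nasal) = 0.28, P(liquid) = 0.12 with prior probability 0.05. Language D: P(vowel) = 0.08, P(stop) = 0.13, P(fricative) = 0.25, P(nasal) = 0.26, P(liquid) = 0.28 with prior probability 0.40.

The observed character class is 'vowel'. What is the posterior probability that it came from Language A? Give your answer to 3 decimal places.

0.549

Posterior ∝ prior × likelihood, so P(k | x) ∝ P(Z=k) f_k(x); normalise over all components.
Categorical probabilities:
  f_A = P(vowel | comp) = 0.26
  f_B = P(vowel | comp) = 0.25
  f_C = P(vowel | comp) = 0.32
  f_D = P(vowel | comp) = 0.08
Weight by the priors:
  P(Z=A)·f_A = 0.40 × 0.26 = 0.104
  P(Z=B)·f_B = 0.15 × 0.25 = 0.0375
  P(Z=C)·f_C = 0.05 × 0.32 = 0.016
  P(Z=D)·f_D = 0.40 × 0.08 = 0.032
Evidence: 0.104 + 0.0375 + 0.016 + 0.032 = 0.1895
P(Language A | data) ≈ 0.549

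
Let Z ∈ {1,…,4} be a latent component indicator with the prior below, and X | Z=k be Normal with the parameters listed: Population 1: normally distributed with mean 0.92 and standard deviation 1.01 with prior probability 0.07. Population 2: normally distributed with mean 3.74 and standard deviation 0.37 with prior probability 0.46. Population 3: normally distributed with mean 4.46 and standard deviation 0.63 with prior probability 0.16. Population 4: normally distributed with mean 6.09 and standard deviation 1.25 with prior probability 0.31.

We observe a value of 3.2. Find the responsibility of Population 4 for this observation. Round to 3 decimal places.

P(component k | x) = π_k·f_k(x) / marginal(x), where marginal(x) = Σ_j π_j·f_j(x).
Evaluate each component's likelihood at the observed value:
  p_1 = (1/(1.01·√(2π)))·exp(−(3.2−0.92)²/(2·1.01²)) = 0.394992·exp(-2.54799) = 0.0309039
  p_2 = (1/(0.37·√(2π)))·exp(−(3.2−3.74)²/(2·0.37²)) = 1.078222·exp(-1.06501) = 0.371689
  p_3 = (1/(0.63·√(2π)))·exp(−(3.2−4.46)²/(2·0.63²)) = 0.633242·exp(-2.00000) = 0.0856999
  p_4 = (1/(1.25·√(2π)))·exp(−(3.2−6.09)²/(2·1.25²)) = 0.319154·exp(-2.67267) = 0.0220431
Prior × likelihood for each component:
  π_1·p_1 = 0.07 × 0.0309039 = 0.00216327
  π_2·p_2 = 0.46 × 0.371689 = 0.170977
  π_3·p_3 = 0.16 × 0.0856999 = 0.013712
  π_4·p_4 = 0.31 × 0.0220431 = 0.00683337
Denominator: 0.00216327 + 0.170977 + 0.013712 + 0.00683337 = 0.193686
P(Population 4 | x) ≈ 0.035

0.035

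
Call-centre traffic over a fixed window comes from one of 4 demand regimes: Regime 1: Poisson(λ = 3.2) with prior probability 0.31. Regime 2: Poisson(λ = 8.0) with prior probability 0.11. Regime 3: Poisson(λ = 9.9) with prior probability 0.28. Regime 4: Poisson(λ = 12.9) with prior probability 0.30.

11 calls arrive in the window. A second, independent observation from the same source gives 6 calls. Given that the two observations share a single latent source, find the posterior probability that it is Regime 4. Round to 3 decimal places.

Posterior ∝ prior × likelihood, so P(k | x) ∝ w_k f_k(x); normalise over all components.
Since both observations come from the same component, the likelihood for component k is f_k(x₁)·f_k(x₂).
  f_1 = [0.000367919] × [0.060789] = 2.23654e-05
  f_2 = [0.0721902] × [0.122138] = 0.00881718
  f_3 = [0.112542] × [0.065609] = 0.00738379
  f_4 = [0.103023] × [0.0159885] = 0.00164717
Prior × likelihood for each component:
  w_1·f_1 = 0.31 × 2.23654e-05 = 6.93328e-06
  w_2·f_2 = 0.11 × 0.00881718 = 0.00096989
  w_3·f_3 = 0.28 × 0.00738379 = 0.00206746
  w_4·f_4 = 0.30 × 0.00164717 = 0.000494152
Marginal: 6.93328e-06 + 0.00096989 + 0.00206746 + 0.000494152 = 0.00353844
P(Regime 4 | data) ≈ 0.140

0.140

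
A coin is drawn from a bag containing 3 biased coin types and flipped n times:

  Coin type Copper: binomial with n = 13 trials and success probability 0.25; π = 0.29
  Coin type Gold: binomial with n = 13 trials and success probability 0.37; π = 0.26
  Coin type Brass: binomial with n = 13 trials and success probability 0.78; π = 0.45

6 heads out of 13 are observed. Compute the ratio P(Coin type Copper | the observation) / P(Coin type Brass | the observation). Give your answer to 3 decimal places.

The posterior odds equal the prior odds times the likelihood ratio: (w_i/w_j)·(f_i(x)/f_j(x)).
Component likelihoods at x = 6 heads out of 13:
  f_Copper = 0.0559224
  f_Gold = 0.173425
  f_Brass = 0.00963926
Posterior odds = (w_Copper·f_Copper) / (w_Brass·f_Brass) = (0.29·0.0559224) / (0.45·0.00963926) = 0.0162175 / 0.00433767 ≈ 3.739

3.739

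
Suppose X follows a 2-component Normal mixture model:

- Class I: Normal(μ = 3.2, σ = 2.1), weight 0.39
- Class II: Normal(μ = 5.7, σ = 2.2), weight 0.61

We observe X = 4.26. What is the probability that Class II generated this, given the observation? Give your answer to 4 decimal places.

Posterior ∝ prior × likelihood, so P(k | x) ∝ π_k f_k(x); normalise over all components.
Normal densities:
  L_I = (1/(2.1·√(2π)))·exp(−(4.26−3.2)²/(2·2.1²)) = 0.189973·exp(-0.12739) = 0.16725
  L_II = (1/(2.2·√(2π)))·exp(−(4.26−5.7)²/(2·2.2²)) = 0.181337·exp(-0.21421) = 0.146371
Prior × likelihood for each component:
  π_I·L_I = 0.39 × 0.16725 = 0.0652273
  π_II·L_II = 0.61 × 0.146371 = 0.0892863
Sum: 0.0652273 + 0.0892863 = 0.154514
P(Class II | 4.26) ≈ 0.5779

0.5779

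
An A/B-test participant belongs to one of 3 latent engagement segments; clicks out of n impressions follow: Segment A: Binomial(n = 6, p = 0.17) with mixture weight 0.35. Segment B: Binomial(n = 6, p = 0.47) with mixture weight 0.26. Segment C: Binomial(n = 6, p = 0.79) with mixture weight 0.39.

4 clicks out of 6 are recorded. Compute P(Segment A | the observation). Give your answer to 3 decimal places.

0.019

Posterior ∝ prior × likelihood, so P(k | x) ∝ P(Z=k) f_k(x); normalise over all components.
Evaluate each component's likelihood at the observed value:
  p_A = 0.00863064
  p_B = 0.205605
  p_C = 0.257655
Prior × likelihood for each component:
  P(Z=A)·p_A = 0.35 × 0.00863064 = 0.00302072
  P(Z=B)·p_B = 0.26 × 0.205605 = 0.0534574
  P(Z=C)·p_C = 0.39 × 0.257655 = 0.100485
Denominator: 0.00302072 + 0.0534574 + 0.100485 = 0.156963
P(Segment A | the observation) ≈ 0.019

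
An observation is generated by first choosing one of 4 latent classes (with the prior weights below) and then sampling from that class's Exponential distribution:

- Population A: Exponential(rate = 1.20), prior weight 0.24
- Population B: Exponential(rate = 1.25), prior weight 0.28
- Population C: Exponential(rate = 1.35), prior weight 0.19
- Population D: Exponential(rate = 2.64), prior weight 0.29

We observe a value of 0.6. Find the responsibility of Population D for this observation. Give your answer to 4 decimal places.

0.2724

Posterior ∝ prior × likelihood, so P(k | x) ∝ w_k f_k(x); normalise over all components.
Evaluate each component's likelihood at the observed value:
  f_A = 0.584103
  f_B = 0.590458
  f_C = 0.600558
  f_D = 0.541604
Weight by the priors:
  w_A·f_A = 0.24 × 0.584103 = 0.140185
  w_B·f_B = 0.28 × 0.590458 = 0.165328
  w_C·f_C = 0.19 × 0.600558 = 0.114106
  w_D·f_D = 0.29 × 0.541604 = 0.157065
Normaliser: 0.140185 + 0.165328 + 0.114106 + 0.157065 = 0.576684
P(Population D | x) ≈ 0.2724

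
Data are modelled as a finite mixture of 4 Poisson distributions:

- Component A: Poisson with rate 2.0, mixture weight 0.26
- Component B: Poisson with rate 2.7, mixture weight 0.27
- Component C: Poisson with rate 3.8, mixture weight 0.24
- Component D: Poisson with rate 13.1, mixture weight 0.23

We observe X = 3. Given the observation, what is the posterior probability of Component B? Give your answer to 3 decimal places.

Apply Bayes' rule: the posterior for each component is proportional to its prior times its likelihood at x.
Component likelihoods at x = 3:
  f_A = 0.180447
  f_B = 0.220468
  f_C = 0.204588
  f_D = 0.000766311
Weight by the priors:
  π_A·f_A = 0.26 × 0.180447 = 0.0469162
  π_B·f_B = 0.27 × 0.220468 = 0.0595263
  π_C·f_C = 0.24 × 0.204588 = 0.0491012
  π_D·f_D = 0.23 × 0.000766311 = 0.000176251
Marginal: 0.0469162 + 0.0595263 + 0.0491012 + 0.000176251 = 0.15572
So the posterior for Component B is 0.0595263 / 0.15572 ≈ 0.382.

0.382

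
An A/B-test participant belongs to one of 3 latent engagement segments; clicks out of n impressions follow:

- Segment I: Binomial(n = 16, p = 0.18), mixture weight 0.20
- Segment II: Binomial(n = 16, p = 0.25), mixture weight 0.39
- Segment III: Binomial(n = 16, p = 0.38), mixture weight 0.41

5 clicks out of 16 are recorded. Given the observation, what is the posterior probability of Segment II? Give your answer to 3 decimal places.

Apply Bayes' rule: the posterior for each component is proportional to its prior times its likelihood at x.
Component likelihoods at x = 5 clicks out of 16:
  L_I = C(16,5)·0.18^5·0.82^11 = 4368·0.000188957·0.112707 = 0.0930245
  L_II = C(16,5)·0.25^5·0.75^11 = 4368·0.000976562·0.0422351 = 0.180159
  L_III = C(16,5)·0.38^5·0.62^11 = 4368·0.00792352·0.00520366 = 0.180098
Unnormalised posteriors:
  w_I·L_I = 0.20 × 0.0930245 = 0.0186049
  w_II·L_II = 0.39 × 0.180159 = 0.0702621
  w_III·L_III = 0.41 × 0.180098 = 0.0738402
Sum: 0.0186049 + 0.0702621 + 0.0738402 = 0.162707
So the posterior for Segment II is 0.0702621 / 0.162707 ≈ 0.432.

0.432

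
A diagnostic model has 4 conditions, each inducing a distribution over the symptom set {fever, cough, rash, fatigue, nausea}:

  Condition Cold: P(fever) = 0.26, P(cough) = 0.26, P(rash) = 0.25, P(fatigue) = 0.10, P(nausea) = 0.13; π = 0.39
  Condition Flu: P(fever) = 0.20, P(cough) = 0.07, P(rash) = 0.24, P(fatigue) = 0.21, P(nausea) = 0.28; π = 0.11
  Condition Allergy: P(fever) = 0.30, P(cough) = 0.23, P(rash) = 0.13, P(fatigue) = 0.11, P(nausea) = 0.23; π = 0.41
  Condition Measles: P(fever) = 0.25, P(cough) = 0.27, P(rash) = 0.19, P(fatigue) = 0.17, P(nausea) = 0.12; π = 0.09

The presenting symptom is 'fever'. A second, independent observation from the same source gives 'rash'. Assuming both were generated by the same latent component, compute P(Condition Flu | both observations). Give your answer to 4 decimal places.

Posterior ∝ prior × likelihood, so P(k | x) ∝ π_k f_k(x); normalise over all components.
Since both observations come from the same component, the likelihood for component k is f_k(x₁)·f_k(x₂).
  p_Cold = [P(fever | comp) = 0.26] × [0.25] = 0.065
  p_Flu = [P(fever | comp) = 0.20] × [0.24] = 0.048
  p_Allergy = [P(fever | comp) = 0.30] × [0.13] = 0.039
  p_Measles = [P(fever | comp) = 0.25] × [0.19] = 0.0475
Unnormalised posteriors:
  π_Cold·p_Cold = 0.39 × 0.065 = 0.02535
  π_Flu·p_Flu = 0.11 × 0.048 = 0.00528
  π_Allergy·p_Allergy = 0.41 × 0.039 = 0.01599
  π_Measles·p_Measles = 0.09 × 0.0475 = 0.004275
Normaliser: 0.02535 + 0.00528 + 0.01599 + 0.004275 = 0.050895
So the posterior for Condition Flu is 0.00528 / 0.050895 ≈ 0.1037.

0.1037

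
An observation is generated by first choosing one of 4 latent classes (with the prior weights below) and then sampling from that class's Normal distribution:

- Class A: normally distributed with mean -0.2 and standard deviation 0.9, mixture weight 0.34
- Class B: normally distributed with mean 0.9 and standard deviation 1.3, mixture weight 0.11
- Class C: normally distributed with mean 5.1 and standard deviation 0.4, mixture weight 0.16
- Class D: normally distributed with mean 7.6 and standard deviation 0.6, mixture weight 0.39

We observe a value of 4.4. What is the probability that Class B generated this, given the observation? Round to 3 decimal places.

0.025

P(component k | x) = P(Z=k)·f_k(x) / marginal(x), where marginal(x) = Σ_j P(Z=j)·f_j(x).
Evaluate each component's likelihood at the observed value:
  f_A = 9.41957e-07
  f_B = 0.00818409
  f_C = 0.215693
  f_D = 4.42717e-07
Prior × likelihood for each component:
  P(Z=A)·f_A = 0.34 × 9.41957e-07 = 3.20265e-07
  P(Z=B)·f_B = 0.11 × 0.00818409 = 0.00090025
  P(Z=C)·f_C = 0.16 × 0.215693 = 0.0345109
  P(Z=D)·f_D = 0.39 × 4.42717e-07 = 1.7266e-07
Sum: 3.20265e-07 + 0.00090025 + 0.0345109 + 1.7266e-07 = 0.0354117
P(Class B | the observation) = 0.00090025 / 0.0354117 ≈ 0.025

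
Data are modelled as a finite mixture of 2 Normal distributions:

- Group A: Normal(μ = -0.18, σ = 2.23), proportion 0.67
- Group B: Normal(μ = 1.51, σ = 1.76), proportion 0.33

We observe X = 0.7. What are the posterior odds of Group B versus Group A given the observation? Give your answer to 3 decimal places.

The posterior odds equal the prior odds times the likelihood ratio: (P(Z=i)/P(Z=j))·(f_i(x)/f_j(x)).
Component likelihoods at x = 0.7:
  L_A = (1/(2.23·√(2π)))·exp(−(0.7−-0.18)²/(2·2.23²)) = 0.178898·exp(-0.07786) = 0.165497
  L_B = (1/(1.76·√(2π)))·exp(−(0.7−1.51)²/(2·1.76²)) = 0.226672·exp(-0.10590) = 0.203894
0.0672849 / 0.110883 ≈ 0.607

0.607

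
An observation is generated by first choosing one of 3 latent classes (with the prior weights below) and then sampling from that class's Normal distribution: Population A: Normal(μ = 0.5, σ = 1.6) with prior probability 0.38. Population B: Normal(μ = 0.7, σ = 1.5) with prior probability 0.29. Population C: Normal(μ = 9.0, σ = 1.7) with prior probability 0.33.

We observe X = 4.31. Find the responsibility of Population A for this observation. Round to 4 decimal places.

The responsibility of component k is P(Z=k) f_k(x) divided by Σ_j P(Z=j) f_j(x).
Normal densities:
  L_A = (1/(1.6·√(2π)))·exp(−(4.31−0.5)²/(2·1.6²)) = 0.249339·exp(-2.83518) = 0.0146382
  L_B = (1/(1.5·√(2π)))·exp(−(4.31−0.7)²/(2·1.5²)) = 0.265962·exp(-2.89602) = 0.0146924
  L_C = (1/(1.7·√(2π)))·exp(−(4.31−9.0)²/(2·1.7²)) = 0.234672·exp(-3.80555) = 0.00522072
Weight by the priors:
  P(Z=A)·L_A = 0.38 × 0.0146382 = 0.00556253
  P(Z=B)·L_B = 0.29 × 0.0146924 = 0.00426079
  P(Z=C)·L_C = 0.33 × 0.00522072 = 0.00172284
Normaliser: 0.00556253 + 0.00426079 + 0.00172284 = 0.0115462
Responsibility of Population A: 0.00556253 / 0.0115462 ≈ 0.4818

0.4818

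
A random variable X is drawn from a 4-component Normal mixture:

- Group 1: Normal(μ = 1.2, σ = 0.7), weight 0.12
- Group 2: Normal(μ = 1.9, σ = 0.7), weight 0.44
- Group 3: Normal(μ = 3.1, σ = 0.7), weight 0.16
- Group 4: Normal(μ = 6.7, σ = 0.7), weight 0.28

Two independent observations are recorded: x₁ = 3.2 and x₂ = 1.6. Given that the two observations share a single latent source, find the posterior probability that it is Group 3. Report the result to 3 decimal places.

By Bayes' theorem, P(k | x) = P(Z=k) f_k(x) / Σ_j P(Z=j) f_j(x).
Since both observations come from the same component, the likelihood for component k is f_k(x₁)·f_k(x₂).
  p_1 = [(1/(0.7·√(2π)))·exp(−(3.2−1.2)²/(2·0.7²)) = 0.569918·exp(-4.08163) = 0.00962014] × [0.484068] = 0.00465681
  p_2 = [(1/(0.7·√(2π)))·exp(−(3.2−1.9)²/(2·0.7²)) = 0.569918·exp(-1.72449) = 0.101596] × [0.51991] = 0.0528206
  p_3 = [(1/(0.7·√(2π)))·exp(−(3.2−3.1)²/(2·0.7²)) = 0.569918·exp(-0.01020) = 0.564132] × [0.057373] = 0.0323659
  p_4 = [(1/(0.7·√(2π)))·exp(−(3.2−6.7)²/(2·0.7²)) = 0.569918·exp(-12.50000) = 2.12389e-06] × [1.69544e-12] = 3.60092e-18
Weight by the priors:
  P(Z=1)·p_1 = 0.12 × 0.00465681 = 0.000558817
  P(Z=2)·p_2 = 0.44 × 0.0528206 = 0.0232411
  P(Z=3)·p_3 = 0.16 × 0.0323659 = 0.00517855
  P(Z=4)·p_4 = 0.28 × 3.60092e-18 = 1.00826e-18
Normaliser: 0.000558817 + 0.0232411 + 0.00517855 + 1.00826e-18 = 0.0289784
Responsibility of Group 3: 0.00517855 / 0.0289784 ≈ 0.179

0.179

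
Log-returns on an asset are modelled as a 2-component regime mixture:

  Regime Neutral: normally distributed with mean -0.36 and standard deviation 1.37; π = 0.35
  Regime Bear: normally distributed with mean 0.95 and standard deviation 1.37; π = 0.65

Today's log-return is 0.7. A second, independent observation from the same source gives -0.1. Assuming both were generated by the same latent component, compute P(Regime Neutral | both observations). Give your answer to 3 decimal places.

Posterior ∝ prior × likelihood, so P(k | x) ∝ w_k f_k(x); normalise over all components.
Since both observations come from the same component, the likelihood for component k is f_k(x₁)·f_k(x₂).
  p_Neutral = [(1/(1.37·√(2π)))·exp(−(0.7−-0.36)²/(2·1.37²)) = 0.291199·exp(-0.29932) = 0.215871] × [0.286002] = 0.0617396
  p_Bear = [(1/(1.37·√(2π)))·exp(−(0.7−0.95)²/(2·1.37²)) = 0.291199·exp(-0.01665) = 0.28639] × [0.217088] = 0.062172
Multiply by the mixture weights:
  w_Neutral·p_Neutral = 0.35 × 0.0617396 = 0.0216088
  w_Bear·p_Bear = 0.65 × 0.062172 = 0.0404118
Marginal: 0.0216088 + 0.0404118 = 0.0620206
So the posterior for Regime Neutral is 0.0216088 / 0.0620206 ≈ 0.348.

0.348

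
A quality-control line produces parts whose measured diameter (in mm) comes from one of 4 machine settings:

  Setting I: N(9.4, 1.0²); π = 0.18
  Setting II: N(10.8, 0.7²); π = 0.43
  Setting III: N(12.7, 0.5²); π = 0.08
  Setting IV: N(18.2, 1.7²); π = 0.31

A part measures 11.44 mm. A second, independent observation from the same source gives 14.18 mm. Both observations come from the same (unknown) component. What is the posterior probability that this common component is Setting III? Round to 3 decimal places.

By Bayes' theorem, P(k | x) = π_k f_k(x) / Σ_j π_j f_j(x).
Since both observations come from the same component, the likelihood for component k is f_k(x₁)·f_k(x₂).
  L_I = [(1/(1.0·√(2π)))·exp(−(11.44−9.4)²/(2·1.0²)) = 0.398942·exp(-2.08080) = 0.0498001] × [4.35956e-06] = 2.17107e-07
  L_II = [(1/(0.7·√(2π)))·exp(−(11.44−10.8)²/(2·0.7²)) = 0.569918·exp(-0.41796) = 0.375227] × [4.93176e-06] = 1.85053e-06
  L_III = [(1/(0.5·√(2π)))·exp(−(11.44−12.7)²/(2·0.5²)) = 0.797885·exp(-3.17520) = 0.0333402] × [0.0099858] = 0.000332929
  L_IV = [(1/(1.7·√(2π)))·exp(−(11.44−18.2)²/(2·1.7²)) = 0.234672·exp(-7.90616) = 8.64689e-05] × [0.0143288] = 1.239e-06
Weight by the priors:
  π_I·L_I = 0.18 × 2.17107e-07 = 3.90792e-08
  π_II·L_II = 0.43 × 1.85053e-06 = 7.95729e-07
  π_III·L_III = 0.08 × 0.000332929 = 2.66343e-05
  π_IV·L_IV = 0.31 × 1.239e-06 = 3.84089e-07
Normaliser: 3.90792e-08 + 7.95729e-07 + 2.66343e-05 + 3.84089e-07 = 2.78532e-05
Responsibility of Setting III: 2.66343e-05 / 2.78532e-05 ≈ 0.956

0.956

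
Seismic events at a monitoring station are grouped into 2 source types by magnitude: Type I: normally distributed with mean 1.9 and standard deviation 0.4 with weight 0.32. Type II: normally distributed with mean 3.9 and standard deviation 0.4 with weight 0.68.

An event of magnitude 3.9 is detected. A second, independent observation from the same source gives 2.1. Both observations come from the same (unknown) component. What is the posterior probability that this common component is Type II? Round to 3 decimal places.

The responsibility of component k is π_k f_k(x) divided by Σ_j π_j f_j(x).
Since both observations come from the same component, the likelihood for component k is f_k(x₁)·f_k(x₂).
  f_I = [(1/(0.4·√(2π)))·exp(−(3.9−1.9)²/(2·0.4²)) = 0.997356·exp(-12.50000) = 3.7168e-06] × [0.880163] = 3.27139e-06
  f_II = [(1/(0.4·√(2π)))·exp(−(3.9−3.9)²/(2·0.4²)) = 0.997356·exp(-0.00000) = 0.997356] × [3.99594e-05] = 3.98537e-05
Multiply by the mixture weights:
  π_I·f_I = 0.32 × 3.27139e-06 = 1.04684e-06
  π_II·f_II = 0.68 × 3.98537e-05 = 2.71005e-05
Marginal: 1.04684e-06 + 2.71005e-05 = 2.81474e-05
P(Type II | x) ≈ 0.963

0.963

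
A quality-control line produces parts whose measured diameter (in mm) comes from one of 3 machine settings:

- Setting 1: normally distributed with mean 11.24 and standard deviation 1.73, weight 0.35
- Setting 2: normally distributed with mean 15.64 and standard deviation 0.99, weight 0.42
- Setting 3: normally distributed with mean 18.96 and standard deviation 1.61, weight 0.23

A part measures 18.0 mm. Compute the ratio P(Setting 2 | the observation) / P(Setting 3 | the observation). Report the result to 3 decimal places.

0.207

The posterior odds equal the prior odds times the likelihood ratio: (π_i/π_j)·(f_i(x)/f_j(x)).
Evaluate each component's likelihood at the observed value:
  L_1 = (1/(1.73·√(2π)))·exp(−(18.0−11.24)²/(2·1.73²)) = 0.230602·exp(-7.63433) = 0.00011151
  L_2 = (1/(0.99·√(2π)))·exp(−(18.0−15.64)²/(2·0.99²)) = 0.402972·exp(-2.84134) = 0.0235123
  L_3 = (1/(1.61·√(2π)))·exp(−(18.0−18.96)²/(2·1.61²)) = 0.247790·exp(-0.17777) = 0.207434
0.00987517 / 0.0477097 ≈ 0.207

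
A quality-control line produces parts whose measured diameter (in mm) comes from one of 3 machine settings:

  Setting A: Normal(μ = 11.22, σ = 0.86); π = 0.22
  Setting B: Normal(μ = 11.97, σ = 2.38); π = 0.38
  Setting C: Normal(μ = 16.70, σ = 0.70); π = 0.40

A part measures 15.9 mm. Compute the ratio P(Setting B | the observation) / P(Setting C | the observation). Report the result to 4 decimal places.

0.1373

Posterior odds = (π_i f_i(x)) / (π_j f_j(x)); the normalising sum cancels.
Normal densities:
  L_A = (1/(0.86·√(2π)))·exp(−(15.9−11.22)²/(2·0.86²)) = 0.463886·exp(-14.80692) = 1.72126e-07
  L_B = (1/(2.38·√(2π)))·exp(−(15.9−11.97)²/(2·2.38²)) = 0.167623·exp(-1.36333) = 0.0428791
  L_C = (1/(0.70·√(2π)))·exp(−(15.9−16.70)²/(2·0.70²)) = 0.569918·exp(-0.65306) = 0.296614
Posterior odds = (π_B·L_B) / (π_C·L_C) = (0.38·0.0428791) / (0.40·0.296614) = 0.0162941 / 0.118645 ≈ 0.1373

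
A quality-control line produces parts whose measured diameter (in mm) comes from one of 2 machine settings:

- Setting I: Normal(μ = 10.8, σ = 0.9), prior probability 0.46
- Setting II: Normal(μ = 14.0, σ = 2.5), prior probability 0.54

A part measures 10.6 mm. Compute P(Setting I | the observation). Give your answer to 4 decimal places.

0.8534

Posterior ∝ prior × likelihood, so P(k | x) ∝ π_k f_k(x); normalise over all components.
Evaluate each component's likelihood at the observed value:
  f_I = 0.432458
  f_II = 0.0632899
Multiply by the mixture weights:
  π_I·f_I = 0.46 × 0.432458 = 0.198931
  π_II·f_II = 0.54 × 0.0632899 = 0.0341766
Marginal: 0.198931 + 0.0341766 = 0.233107
So the posterior for Setting I is 0.198931 / 0.233107 ≈ 0.8534.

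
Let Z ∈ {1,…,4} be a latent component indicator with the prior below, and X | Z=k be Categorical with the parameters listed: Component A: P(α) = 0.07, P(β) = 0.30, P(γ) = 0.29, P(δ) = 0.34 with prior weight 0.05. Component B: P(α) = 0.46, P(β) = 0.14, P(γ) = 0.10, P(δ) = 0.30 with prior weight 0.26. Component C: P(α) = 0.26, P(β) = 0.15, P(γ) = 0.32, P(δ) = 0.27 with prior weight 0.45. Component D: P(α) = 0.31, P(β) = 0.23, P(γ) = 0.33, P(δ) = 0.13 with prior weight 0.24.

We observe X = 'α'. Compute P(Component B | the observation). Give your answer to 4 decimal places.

0.3803

The responsibility of component k is π_k f_k(x) divided by Σ_j π_j f_j(x).
Categorical probabilities:
  p_A = P(α | comp) = 0.07
  p_B = P(α | comp) = 0.46
  p_C = P(α | comp) = 0.26
  p_D = P(α | comp) = 0.31
Prior × likelihood for each component:
  π_A·p_A = 0.05 × 0.07 = 0.0035
  π_B·p_B = 0.26 × 0.46 = 0.1196
  π_C·p_C = 0.45 × 0.26 = 0.117
  π_D·p_D = 0.24 × 0.31 = 0.0744
Marginal: 0.0035 + 0.1196 + 0.117 + 0.0744 = 0.3145
P(Component B | x) ≈ 0.3803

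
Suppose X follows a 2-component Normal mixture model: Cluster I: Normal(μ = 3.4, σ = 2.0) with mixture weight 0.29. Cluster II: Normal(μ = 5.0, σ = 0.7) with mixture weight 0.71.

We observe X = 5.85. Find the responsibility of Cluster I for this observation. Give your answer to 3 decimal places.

0.124

The responsibility of component k is π_k f_k(x) divided by Σ_j π_j f_j(x).
Normal densities:
  f_I = (1/(2.0·√(2π)))·exp(−(5.85−3.4)²/(2·2.0²)) = 0.199471·exp(-0.75031) = 0.0941941
  f_II = (1/(0.7·√(2π)))·exp(−(5.85−5.0)²/(2·0.7²)) = 0.569918·exp(-0.73724) = 0.272666
Unnormalised posteriors:
  π_I·f_I = 0.29 × 0.0941941 = 0.0273163
  π_II·f_II = 0.71 × 0.272666 = 0.193593
Marginal: 0.0273163 + 0.193593 = 0.220909
Responsibility of Cluster I: 0.0273163 / 0.220909 ≈ 0.124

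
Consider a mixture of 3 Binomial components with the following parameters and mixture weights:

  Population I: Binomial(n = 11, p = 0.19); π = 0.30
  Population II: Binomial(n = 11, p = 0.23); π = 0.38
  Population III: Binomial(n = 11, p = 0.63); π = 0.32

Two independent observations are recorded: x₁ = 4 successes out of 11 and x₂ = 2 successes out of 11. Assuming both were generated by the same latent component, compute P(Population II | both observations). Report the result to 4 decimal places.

Posterior ∝ prior × likelihood, so P(k | x) ∝ w_k f_k(x); normalise over all components.
Since both observations come from the same component, the likelihood for component k is f_k(x₁)·f_k(x₂).
  p_I = [C(11,4)·0.19^4·0.81^7 = 330·0.00130321·0.228768 = 0.0983838] × [0.298013] = 0.0293196
  p_II = [C(11,4)·0.23^4·0.77^7 = 330·0.00279841·0.160485 = 0.148204] × [0.276844] = 0.0410294
  p_III = [C(11,4)·0.63^4·0.37^7 = 330·0.15753·0.000949319 = 0.0493501] × [0.002837] = 0.000140006
Multiply by the mixture weights:
  w_I·p_I = 0.30 × 0.0293196 = 0.00879589
  w_II·p_II = 0.38 × 0.0410294 = 0.0155912
  w_III·p_III = 0.32 × 0.000140006 = 4.4802e-05
Normaliser: 0.00879589 + 0.0155912 + 4.4802e-05 = 0.0244319
So the posterior for Population II is 0.0155912 / 0.0244319 ≈ 0.6381.

0.6381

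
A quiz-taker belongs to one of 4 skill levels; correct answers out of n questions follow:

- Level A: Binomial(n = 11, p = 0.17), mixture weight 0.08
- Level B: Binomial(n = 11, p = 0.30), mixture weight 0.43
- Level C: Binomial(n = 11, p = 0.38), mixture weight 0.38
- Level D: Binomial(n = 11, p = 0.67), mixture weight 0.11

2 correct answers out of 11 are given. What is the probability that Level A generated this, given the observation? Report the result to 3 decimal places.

Posterior ∝ prior × likelihood, so P(k | x) ∝ π_k f_k(x); normalise over all components.
Binomial probabilities:
  f_A = C(11,2)·0.17^2·0.83^9 = 55·0.0289·0.18694 = 0.297142
  f_B = C(11,2)·0.30^2·0.70^9 = 55·0.09·0.0403536 = 0.19975
  f_C = C(11,2)·0.38^2·0.62^9 = 55·0.1444·0.0135371 = 0.107512
  f_D = C(11,2)·0.67^2·0.33^9 = 55·0.4489·4.64115e-05 = 0.00114588
Multiply by the mixture weights:
  π_A·f_A = 0.08 × 0.297142 = 0.0237713
  π_B·f_B = 0.43 × 0.19975 = 0.0858927
  π_C·f_C = 0.38 × 0.107512 = 0.0408544
  π_D·f_D = 0.11 × 0.00114588 = 0.000126046
Evidence: 0.0237713 + 0.0858927 + 0.0408544 + 0.000126046 = 0.150644
P(Level A | x) = 0.0237713 / 0.150644 ≈ 0.158

0.158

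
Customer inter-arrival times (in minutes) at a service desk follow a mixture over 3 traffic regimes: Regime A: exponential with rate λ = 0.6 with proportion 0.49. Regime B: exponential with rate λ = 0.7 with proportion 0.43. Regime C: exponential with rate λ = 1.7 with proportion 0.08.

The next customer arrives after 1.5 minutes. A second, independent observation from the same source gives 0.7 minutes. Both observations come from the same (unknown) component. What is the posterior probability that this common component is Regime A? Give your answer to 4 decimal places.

0.4819

By Bayes' theorem, P(k | x) = π_k f_k(x) / Σ_j π_j f_j(x).
Since both observations come from the same component, the likelihood for component k is f_k(x₁)·f_k(x₂).
  L_A = [0.6·e^(−0.6·1.5) = 0.6·e^(−0.9000) = 0.243942] × [0.394228] = 0.0961687
  L_B = [0.7·e^(−0.7·1.5) = 0.7·e^(−1.0500) = 0.244956] × [0.428838] = 0.105047
  L_C = [1.7·e^(−1.7·1.5) = 1.7·e^(−2.5500) = 0.132739] × [0.517176] = 0.0686494
Unnormalised posteriors:
  π_A·L_A = 0.49 × 0.0961687 = 0.0471227
  π_B·L_B = 0.43 × 0.105047 = 0.0451701
  π_C·L_C = 0.08 × 0.0686494 = 0.00549195
Evidence: 0.0471227 + 0.0451701 + 0.00549195 = 0.0977847
P(Regime A | x₁,x₂) = 0.0471227 / 0.0977847 ≈ 0.4819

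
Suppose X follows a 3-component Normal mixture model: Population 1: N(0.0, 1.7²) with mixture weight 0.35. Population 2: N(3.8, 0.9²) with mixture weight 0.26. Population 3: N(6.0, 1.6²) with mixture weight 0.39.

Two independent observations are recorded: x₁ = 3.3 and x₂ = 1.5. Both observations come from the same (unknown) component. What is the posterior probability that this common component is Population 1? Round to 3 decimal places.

0.527

P(component k | x) = π_k·f_k(x) / marginal(x), where marginal(x) = Σ_j π_j·f_j(x).
Since both observations come from the same component, the likelihood for component k is f_k(x₁)·f_k(x₂).
  p_1 = [(1/(1.7·√(2π)))·exp(−(3.3−0.0)²/(2·1.7²)) = 0.234672·exp(-1.88408) = 0.0356627] × [0.159002] = 0.00567043
  p_2 = [(1/(0.9·√(2π)))·exp(−(3.3−3.8)²/(2·0.9²)) = 0.443269·exp(-0.15432) = 0.37988] × [0.0169242] = 0.00642917
  p_3 = [(1/(1.6·√(2π)))·exp(−(3.3−6.0)²/(2·1.6²)) = 0.249339·exp(-1.42383) = 0.0600384] × [0.00477663] = 0.000286781
Prior × likelihood for each component:
  π_1·p_1 = 0.35 × 0.00567043 = 0.00198465
  π_2·p_2 = 0.26 × 0.00642917 = 0.00167159
  π_3·p_3 = 0.39 × 0.000286781 = 0.000111845
Evidence: 0.00198465 + 0.00167159 + 0.000111845 = 0.00376808
P(Population 1 | x) = 0.00198465 / 0.00376808 ≈ 0.527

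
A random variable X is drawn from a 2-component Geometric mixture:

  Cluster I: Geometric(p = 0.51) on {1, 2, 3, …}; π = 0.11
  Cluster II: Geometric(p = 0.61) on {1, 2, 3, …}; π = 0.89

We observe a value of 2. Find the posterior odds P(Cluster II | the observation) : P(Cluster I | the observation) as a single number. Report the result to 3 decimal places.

The posterior odds equal the prior odds times the likelihood ratio: (P(Z=i)/P(Z=j))·(f_i(x)/f_j(x)).
Evaluate each component's likelihood at the observed value:
  p_I = 0.51·(1−0.51)^1 = 0.51·0.49 = 0.2499
  p_II = 0.61·(1−0.61)^1 = 0.61·0.39 = 0.2379
Odds = (0.89/0.11) × (0.2379/0.2499) = 8.09091 × 0.951981 ≈ 7.702

7.702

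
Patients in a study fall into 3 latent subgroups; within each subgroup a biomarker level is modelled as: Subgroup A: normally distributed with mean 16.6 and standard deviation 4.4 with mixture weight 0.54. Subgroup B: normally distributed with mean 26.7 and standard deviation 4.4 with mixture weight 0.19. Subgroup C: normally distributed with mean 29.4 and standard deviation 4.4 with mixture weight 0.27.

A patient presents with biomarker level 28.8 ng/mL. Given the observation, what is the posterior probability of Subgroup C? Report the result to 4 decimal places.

0.5963

The responsibility of component k is π_k f_k(x) divided by Σ_j π_j f_j(x).
Evaluate each component's likelihood at the observed value:
  p_A = (1/(4.4·√(2π)))·exp(−(28.8−16.6)²/(2·4.4²)) = 0.090669·exp(-3.84401) = 0.001941
  p_B = (1/(4.4·√(2π)))·exp(−(28.8−26.7)²/(2·4.4²)) = 0.090669·exp(-0.11389) = 0.0809084
  p_C = (1/(4.4·√(2π)))·exp(−(28.8−29.4)²/(2·4.4²)) = 0.090669·exp(-0.00930) = 0.0898296
Weight by the priors:
  π_A·p_A = 0.54 × 0.001941 = 0.00104814
  π_B·p_B = 0.19 × 0.0809084 = 0.0153726
  π_C·p_C = 0.27 × 0.0898296 = 0.024254
Marginal: 0.00104814 + 0.0153726 + 0.024254 = 0.0406747
P(Subgroup C | the observation) = 0.024254 / 0.0406747 ≈ 0.5963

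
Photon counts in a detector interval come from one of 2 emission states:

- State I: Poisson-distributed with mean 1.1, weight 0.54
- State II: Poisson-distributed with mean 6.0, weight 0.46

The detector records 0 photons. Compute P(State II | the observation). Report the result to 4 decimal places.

P(component k | x) = P(Z=k)·f_k(x) / marginal(x), where marginal(x) = Σ_j P(Z=j)·f_j(x).
Evaluate each component's likelihood at the observed value:
  f_I = 0.332871
  f_II = 0.00247875
Multiply by the mixture weights:
  P(Z=I)·f_I = 0.54 × 0.332871 = 0.17975
  P(Z=II)·f_II = 0.46 × 0.00247875 = 0.00114023
Normaliser: 0.17975 + 0.00114023 = 0.180891
P(State II | x) = 0.00114023 / 0.180891 ≈ 0.0063

0.0063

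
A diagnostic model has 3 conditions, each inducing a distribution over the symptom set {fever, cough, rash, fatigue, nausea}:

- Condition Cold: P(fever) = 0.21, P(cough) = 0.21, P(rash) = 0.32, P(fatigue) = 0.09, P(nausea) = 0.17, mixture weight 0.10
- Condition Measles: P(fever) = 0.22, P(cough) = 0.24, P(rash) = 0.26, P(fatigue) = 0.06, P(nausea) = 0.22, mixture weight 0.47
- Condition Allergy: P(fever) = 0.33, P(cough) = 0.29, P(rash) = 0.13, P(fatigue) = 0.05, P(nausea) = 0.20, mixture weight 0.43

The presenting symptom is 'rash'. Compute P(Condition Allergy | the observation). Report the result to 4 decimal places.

The responsibility of component k is P(Z=k) f_k(x) divided by Σ_j P(Z=j) f_j(x).
Component likelihoods at x = 'rash':
  L_Cold = 0.32
  L_Measles = 0.26
  L_Allergy = 0.13
Multiply by the mixture weights:
  P(Z=Cold)·L_Cold = 0.10 × 0.32 = 0.032
  P(Z=Measles)·L_Measles = 0.47 × 0.26 = 0.1222
  P(Z=Allergy)·L_Allergy = 0.43 × 0.13 = 0.0559
Sum: 0.032 + 0.1222 + 0.0559 = 0.2101
P(Condition Allergy | 'rash') = 0.0559 / 0.2101 ≈ 0.2661

0.2661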